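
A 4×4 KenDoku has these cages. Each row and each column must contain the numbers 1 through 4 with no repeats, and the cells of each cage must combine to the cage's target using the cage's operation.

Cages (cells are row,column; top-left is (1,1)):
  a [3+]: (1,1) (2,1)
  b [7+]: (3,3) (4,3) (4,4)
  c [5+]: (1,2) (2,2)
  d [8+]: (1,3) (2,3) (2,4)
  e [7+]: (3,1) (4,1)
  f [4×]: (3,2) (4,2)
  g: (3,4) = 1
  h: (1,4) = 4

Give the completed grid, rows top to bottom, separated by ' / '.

2 3 1 4 / 1 2 4 3 / 3 4 2 1 / 4 1 3 2

Cage h is given, which forces (1,4) = 4.
Cage g is a single given cell; hence (3,4) = 1.
1 is placed in row 3; hence (3,2) = 4.
Cage f's pair has product 4; hence (4,2) = 1.
Row 4 now contains 1; hence (4,3) = 3.
3 is placed in row 4, which forces (4,4) = 2.
Cage d has sum 8; hence (1,3) = 1.
Cage d has sum 8; hence (2,3) = 4.
Column 4 already has 2, which forces (2,4) = 3.
Row 3 already has 4; hence (3,1) = 3.
3 is placed in column 3; hence (3,3) = 2.
3 is placed in row 4; hence (4,1) = 4.
Row 1 now contains 1; hence (1,1) = 2.
Cage c's pair has sum 5; hence (1,2) = 3.
The two cells of cage a must have sum 3, which forces (2,1) = 1.
3 is placed in row 2, so (2,2) = 2.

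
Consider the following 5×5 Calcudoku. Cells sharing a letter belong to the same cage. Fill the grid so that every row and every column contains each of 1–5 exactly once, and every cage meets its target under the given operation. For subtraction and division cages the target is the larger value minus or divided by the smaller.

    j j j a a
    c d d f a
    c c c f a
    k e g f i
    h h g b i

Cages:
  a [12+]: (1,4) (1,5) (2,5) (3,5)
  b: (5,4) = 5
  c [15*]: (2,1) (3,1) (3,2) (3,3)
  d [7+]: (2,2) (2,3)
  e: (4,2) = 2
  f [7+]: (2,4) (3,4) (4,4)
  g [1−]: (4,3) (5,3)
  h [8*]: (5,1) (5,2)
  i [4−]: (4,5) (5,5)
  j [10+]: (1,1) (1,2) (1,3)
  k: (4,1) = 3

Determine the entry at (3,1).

The 4 cells of cage c must have product 15, so (2,1) = 1.
Cage k is given; hence (4,1) = 3.
Cage e is given, leaving (4,2) = 2.
2 is placed in column 2, leaving (5,2) = 4.
Cage b is a single given cell, so (5,4) = 5.
Row 5 already has 5, so (5,5) = 1.
Column 1 already has 3; hence (3,1) = 5.
Column 5 already has 1, leaving (4,5) = 5.
4 is placed in row 5, so (5,1) = 2.
Row 5 now contains 2; hence (5,3) = 3.
2 is placed in column 1; hence (1,1) = 4.
The 4 cells of cage a must have sum 12, so (1,4) = 3.
Row 1 already has 4; hence (1,5) = 2.
Cage c needs product 15, leaving (3,2) = 3.
Column 3 now contains 3, leaving (3,3) = 1.
3 is placed in row 3, which forces (3,5) = 4.
Cage g needs two cells with difference 1, so (4,3) = 4.
Row 4 now contains 4, leaving (4,4) = 1.
Cage j needs sum 10, so (1,2) = 1.
Column 3 already has 1, so (1,3) = 5.
3 is placed in column 2, leaving (2,2) = 5.
4 is placed in column 3; hence (2,3) = 2.
The 3 cells of cage f must have sum 7, which forces (2,4) = 4.
Column 5 already has 4, leaving (2,5) = 3.
Row 3 now contains 4, which forces (3,4) = 2.
Filled in: 4 1 5 3 2 / 1 5 2 4 3 / 5 3 1 2 4 / 3 2 4 1 5 / 2 4 3 5 1.

5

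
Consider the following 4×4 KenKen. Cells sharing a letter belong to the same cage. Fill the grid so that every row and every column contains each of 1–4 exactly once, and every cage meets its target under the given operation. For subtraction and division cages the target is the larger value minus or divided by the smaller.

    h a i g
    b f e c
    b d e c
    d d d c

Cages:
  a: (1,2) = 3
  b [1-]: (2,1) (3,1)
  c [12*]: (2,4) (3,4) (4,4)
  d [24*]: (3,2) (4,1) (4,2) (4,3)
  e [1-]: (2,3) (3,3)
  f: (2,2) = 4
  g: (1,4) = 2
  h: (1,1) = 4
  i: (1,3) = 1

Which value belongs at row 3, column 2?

1

H is a freebie, which forces (1,1) = 4.
Cage a is given, which forces (1,2) = 3.
Cage i is given, leaving (1,3) = 1.
Cage g is a single given cell, leaving (1,4) = 2.
F is a freebie, which forces (2,2) = 4.
Cage d has product 24, which forces (4,1) = 3.
The 4 cells of cage d must have product 24, leaving (4,3) = 4.
4 is placed in row 4, so (4,4) = 1.
1 is placed in column 4, so (2,4) = 3.
The 4 cells of cage d must have product 24, leaving (3,2) = 1.
Cage c needs product 12, leaving (3,4) = 4.
Row 4 now contains 1, which forces (4,2) = 2.
Cage b's pair has difference 1, leaving (2,1) = 1.
Row 2 now contains 3, leaving (2,3) = 2.
1 is placed in row 3; hence (3,1) = 2.
The two cells of cage e must have difference 1, so (3,3) = 3.
The full grid is 4 3 1 2 / 1 4 2 3 / 2 1 3 4 / 3 2 4 1.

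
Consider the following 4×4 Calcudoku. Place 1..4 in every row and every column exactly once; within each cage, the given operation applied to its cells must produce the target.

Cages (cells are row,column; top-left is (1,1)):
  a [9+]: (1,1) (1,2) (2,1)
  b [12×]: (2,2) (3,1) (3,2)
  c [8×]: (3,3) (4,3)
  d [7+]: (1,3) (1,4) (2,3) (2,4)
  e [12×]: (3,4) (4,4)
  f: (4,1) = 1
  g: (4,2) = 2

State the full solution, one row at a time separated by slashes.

4 3 1 2 / 2 4 3 1 / 3 1 2 4 / 1 2 4 3

Cage f is a single given cell, which forces (4,1) = 1.
Cage g is a single given cell; hence (4,2) = 2.
2 is placed in row 4, which forces (4,3) = 4.
Row 4 already has 4, so (4,4) = 3.
4 is placed in column 3, so (3,3) = 2.
Column 4 now contains 3, which forces (3,4) = 4.
The 3 cells of cage b must have product 12, leaving (2,2) = 4.
Row 3 now contains 4, which forces (3,1) = 3.
Cage b has product 12, so (3,2) = 1.
Cage a has sum 9, which forces (1,1) = 4.
Column 2 now contains 4; hence (1,2) = 3.
Row 1 already has 3, so (1,3) = 1.
Row 1 already has 1; hence (1,4) = 2.
Column 1 now contains 3, so (2,1) = 2.
Column 3 now contains 1, which forces (2,3) = 3.
Column 4 already has 2, leaving (2,4) = 1.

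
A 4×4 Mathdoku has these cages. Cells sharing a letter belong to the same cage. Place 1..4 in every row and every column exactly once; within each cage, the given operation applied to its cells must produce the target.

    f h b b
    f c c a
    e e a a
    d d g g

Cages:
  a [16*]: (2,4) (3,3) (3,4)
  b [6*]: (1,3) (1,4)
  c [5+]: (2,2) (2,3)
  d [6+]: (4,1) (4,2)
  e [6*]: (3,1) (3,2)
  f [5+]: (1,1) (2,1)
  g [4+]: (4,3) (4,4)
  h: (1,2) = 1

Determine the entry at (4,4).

3

Cage h is a single given cell; hence (1,2) = 1.
In row 1, 4 can only go at (1,1), so (1,1) = 4.
Cage f needs two cells with sum 5, so (2,1) = 1.
Column 1 already has 4, so (4,1) = 2.
Cage d needs two cells with sum 6, which forces (4,2) = 4.
Column 1 already has 2, leaving (3,1) = 3.
Cage e's pair has product 6; hence (3,2) = 2.
Row 3 now contains 2; hence (3,3) = 4.
Row 3 already has 4, leaving (3,4) = 1.
Column 4 already has 1, leaving (4,4) = 3.
Cage b needs two cells with product 6, which forces (1,3) = 3.
3 is placed in column 4; hence (1,4) = 2.
Column 2 already has 2, which forces (2,2) = 3.
The two cells of cage c must have sum 5; hence (2,3) = 2.
The 3 cells of cage a must have product 16, which forces (2,4) = 4.
Row 4 now contains 3, which forces (4,3) = 1.
Filled in: 4 1 3 2 / 1 3 2 4 / 3 2 4 1 / 2 4 1 3.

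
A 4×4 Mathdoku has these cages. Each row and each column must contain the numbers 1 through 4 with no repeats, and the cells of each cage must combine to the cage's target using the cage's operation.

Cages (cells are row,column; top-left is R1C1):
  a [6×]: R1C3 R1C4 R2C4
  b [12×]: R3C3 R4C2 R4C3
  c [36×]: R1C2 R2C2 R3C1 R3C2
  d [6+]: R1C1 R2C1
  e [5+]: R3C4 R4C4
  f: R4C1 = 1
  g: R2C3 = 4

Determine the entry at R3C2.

4

Cage g is a single given cell, leaving R2C3 = 4.
Cage c needs product 36, so R3C1 = 3.
Cage f is a single given cell; hence R4C1 = 1.
Row 4 now contains 1, so R4C3 = 3.
The two cells of cage d must have sum 6; hence R1C1 = 4.
Row 2 now contains 4, so R2C1 = 2.
The two cells of cage e must have sum 5, so R3C4 = 1.
Cage e needs two cells with sum 5, which forces R4C4 = 4.
The 3 cells of cage a must have product 6, which forces R1C3 = 1.
Cage a needs product 6, so R1C4 = 2.
Column 4 now contains 1, which forces R2C4 = 3.
1 is placed in row 3, leaving R3C2 = 4.
1 is placed in row 3, so R3C3 = 2.
4 is placed in row 4, so R4C2 = 2.
Row 1 now contains 1, leaving R1C2 = 3.
Row 2 now contains 3; hence R2C2 = 1.
Completed grid: 4 3 1 2 / 2 1 4 3 / 3 4 2 1 / 1 2 3 4.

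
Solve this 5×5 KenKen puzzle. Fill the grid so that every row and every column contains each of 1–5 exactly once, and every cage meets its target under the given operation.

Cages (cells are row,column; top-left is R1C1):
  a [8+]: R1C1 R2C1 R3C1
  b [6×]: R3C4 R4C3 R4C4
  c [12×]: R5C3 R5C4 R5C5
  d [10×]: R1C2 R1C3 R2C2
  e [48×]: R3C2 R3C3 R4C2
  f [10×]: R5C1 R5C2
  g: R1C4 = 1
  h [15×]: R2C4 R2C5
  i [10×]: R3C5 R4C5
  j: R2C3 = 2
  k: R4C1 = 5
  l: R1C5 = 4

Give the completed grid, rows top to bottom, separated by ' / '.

Cage g is a single given cell, so R1C4 = 1.
L is a freebie, so R1C5 = 4.
Cage j is given; hence R2C3 = 2.
Cage e needs product 48; hence R3C2 = 3.
The 3 cells of cage e must have product 48, so R3C3 = 4.
Row 3 now contains 3; hence R3C4 = 2.
Row 3 already has 2; hence R3C5 = 5.
Cage k is given; hence R4C1 = 5.
Cage e has product 48, so R4C2 = 4.
Column 4 now contains 2, which forces R4C4 = 3.
Column 5 now contains 5; hence R4C5 = 2.
Column 1 now contains 5; hence R5C1 = 2.
2 is placed in row 5, which forces R5C2 = 5.
Column 4 already has 3, which forces R5C4 = 4.
2 is placed in column 1, so R1C1 = 3.
Column 2 now contains 5; hence R1C2 = 2.
Column 3 now contains 2, leaving R1C3 = 5.
Cage a has sum 8, leaving R2C1 = 4.
Column 2 now contains 5; hence R2C2 = 1.
Column 4 already has 3, which forces R2C4 = 5.
Column 5 now contains 5, so R2C5 = 3.
Row 3 now contains 5, so R3C1 = 1.
Row 4 already has 3, leaving R4C3 = 1.
Column 3 already has 1, so R5C3 = 3.
Column 5 already has 3, so R5C5 = 1.

3 2 5 1 4 / 4 1 2 5 3 / 1 3 4 2 5 / 5 4 1 3 2 / 2 5 3 4 1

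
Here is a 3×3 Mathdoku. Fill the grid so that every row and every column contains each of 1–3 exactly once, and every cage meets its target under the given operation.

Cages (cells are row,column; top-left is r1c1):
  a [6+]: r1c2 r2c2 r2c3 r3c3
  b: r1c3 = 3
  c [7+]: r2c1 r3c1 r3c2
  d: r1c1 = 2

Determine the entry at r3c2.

3

Cage d is given; hence r1c1 = 2.
2 is placed in row 1, leaving r1c2 = 1.
Cage b is given; hence r1c3 = 3.
2 is placed in column 1, which forces r2c1 = 3.
Column 2 now contains 1, so r2c2 = 2.
Row 2 now contains 2, leaving r2c3 = 1.
3 is placed in column 1, so r3c1 = 1.
Column 2 now contains 2, leaving r3c2 = 3.
Column 3 already has 1, so r3c3 = 2.
Filled in: 2 1 3 / 3 2 1 / 1 3 2.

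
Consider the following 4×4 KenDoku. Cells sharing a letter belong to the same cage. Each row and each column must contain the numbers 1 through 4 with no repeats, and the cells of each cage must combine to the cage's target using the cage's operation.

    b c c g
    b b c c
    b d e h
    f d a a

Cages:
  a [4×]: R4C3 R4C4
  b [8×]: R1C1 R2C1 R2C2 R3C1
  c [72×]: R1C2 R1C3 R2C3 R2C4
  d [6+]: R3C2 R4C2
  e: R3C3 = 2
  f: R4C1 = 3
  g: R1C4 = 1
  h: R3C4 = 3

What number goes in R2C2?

Cage g is a single given cell, which forces R1C4 = 1.
The 4 cells of cage b must have product 8, leaving R2C2 = 1.
Cage e is a single given cell, leaving R3C3 = 2.
Cage h is a single given cell; hence R3C4 = 3.
Cage f is a single given cell, leaving R4C1 = 3.
1 is placed in column 4, leaving R4C4 = 4.
The 4 cells of cage c must have product 72; hence R1C2 = 3.
The 4 cells of cage c must have product 72; hence R1C3 = 4.
The 4 cells of cage c must have product 72, which forces R2C3 = 3.
4 is placed in column 4; hence R2C4 = 2.
Cage b has product 8, leaving R3C1 = 1.
2 is placed in row 3, so R3C2 = 4.
4 is placed in row 4; hence R4C2 = 2.
4 is placed in row 4; hence R4C3 = 1.
Row 1 now contains 4, leaving R1C1 = 2.
Row 2 now contains 2, leaving R2C1 = 4.
Filled in: 2 3 4 1 / 4 1 3 2 / 1 4 2 3 / 3 2 1 4.

1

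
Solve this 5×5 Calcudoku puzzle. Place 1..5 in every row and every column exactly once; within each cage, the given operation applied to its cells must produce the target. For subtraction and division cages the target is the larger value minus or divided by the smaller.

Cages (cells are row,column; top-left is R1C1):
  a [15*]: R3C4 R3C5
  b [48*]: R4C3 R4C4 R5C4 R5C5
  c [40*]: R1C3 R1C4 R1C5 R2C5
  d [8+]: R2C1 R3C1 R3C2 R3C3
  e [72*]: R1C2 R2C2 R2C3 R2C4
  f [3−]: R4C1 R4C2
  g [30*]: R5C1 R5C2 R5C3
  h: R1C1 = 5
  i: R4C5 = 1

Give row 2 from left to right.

Cage h is given, which forces R1C1 = 5.
Cage e has product 72, which forces R1C2 = 3.
Cage i is given; hence R4C5 = 1.
Cage c has product 40, so R2C5 = 5.
Column 5 already has 5, so R3C5 = 3.
Cage f's pair has difference 3, which forces R4C1 = 2.
Cage f needs two cells with difference 3; hence R4C2 = 5.
Column 1 already has 2; hence R5C1 = 3.
5 is placed in column 2, so R5C2 = 2.
Row 5 already has 2, leaving R5C3 = 5.
Row 5 already has 2, leaving R5C5 = 4.
Column 5 now contains 4, which forces R1C5 = 2.
Column 1 already has 2, which forces R2C1 = 1.
Column 2 now contains 2; hence R2C2 = 4.
The 4 cells of cage d must have sum 8, which forces R3C1 = 4.
Cage d has sum 8; hence R3C2 = 1.
Cage d needs sum 8, which forces R3C3 = 2.
Row 3 already has 3, which forces R3C4 = 5.
Row 5 already has 4, so R5C4 = 1.
Cage c has product 40; hence R1C3 = 1.
Column 4 now contains 1, which forces R1C4 = 4.
Column 3 already has 2, leaving R2C3 = 3.
Cage e has product 72, so R2C4 = 2.
Column 3 now contains 3; hence R4C3 = 4.
Column 4 already has 4, leaving R4C4 = 3.
Completed grid: 5 3 1 4 2 / 1 4 3 2 5 / 4 1 2 5 3 / 2 5 4 3 1 / 3 2 5 1 4.

1 4 3 2 5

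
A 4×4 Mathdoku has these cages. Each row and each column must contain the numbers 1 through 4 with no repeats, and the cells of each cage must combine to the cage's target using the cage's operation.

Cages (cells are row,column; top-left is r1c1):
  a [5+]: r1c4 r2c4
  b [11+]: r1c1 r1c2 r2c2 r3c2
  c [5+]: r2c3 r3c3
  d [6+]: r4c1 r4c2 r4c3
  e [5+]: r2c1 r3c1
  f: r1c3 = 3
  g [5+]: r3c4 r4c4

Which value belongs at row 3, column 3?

Cage f is given, so r1c3 = 3.
Row 4 needs a 4, and only r4c4 is open for it.
Cage a needs two cells with sum 5; hence r1c4 = 2.
Cage a needs two cells with sum 5, so r2c4 = 3.
Cage g needs two cells with sum 5, which forces r3c4 = 1.
2 is placed in row 1, which forces r1c1 = 4.
Cage b needs sum 11, leaving r1c2 = 1.
Cage c needs two cells with sum 5, leaving r2c3 = 1.
Column 1 already has 4; hence r3c1 = 3.
Row 3 already has 1, so r3c3 = 4.
Column 3 now contains 1, which forces r4c3 = 2.
Row 2 already has 1; hence r2c1 = 2.
Cage b has sum 11; hence r2c2 = 4.
4 is placed in row 3, which forces r3c2 = 2.
Row 4 already has 2; hence r4c1 = 1.
Row 4 already has 2, leaving r4c2 = 3.
Completed grid: 4 1 3 2 / 2 4 1 3 / 3 2 4 1 / 1 3 2 4.

4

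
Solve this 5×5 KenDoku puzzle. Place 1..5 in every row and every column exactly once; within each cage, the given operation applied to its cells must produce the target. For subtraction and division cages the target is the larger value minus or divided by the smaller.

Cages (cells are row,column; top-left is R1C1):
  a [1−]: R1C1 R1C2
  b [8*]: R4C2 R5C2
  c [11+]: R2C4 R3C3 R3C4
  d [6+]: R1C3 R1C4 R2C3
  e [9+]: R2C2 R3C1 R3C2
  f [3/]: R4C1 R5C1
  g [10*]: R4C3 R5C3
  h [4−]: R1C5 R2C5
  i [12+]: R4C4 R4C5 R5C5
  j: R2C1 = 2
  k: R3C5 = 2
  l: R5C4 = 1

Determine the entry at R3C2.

Cage j is given, leaving R2C1 = 2.
K is a freebie, which forces R3C5 = 2.
Cage l is given, so R5C4 = 1.
Cage f needs two cells with quotient 3, so R4C1 = 1.
1 is placed in row 5, leaving R5C1 = 3.
In row 2, 5 can only go at R2C5, so R2C5 = 5.
5 is placed in column 5; hence R1C5 = 1.
Cage i has sum 12, leaving R4C4 = 5.
Cage i has sum 12, leaving R4C5 = 3.
5 is placed in column 5; hence R5C5 = 4.
Cage d has sum 6, leaving R2C3 = 1.
Cage c needs sum 11, which forces R2C4 = 4.
Cage c has sum 11, which forces R3C3 = 4.
5 is placed in column 4; hence R3C4 = 3.
Cage b needs two cells with product 8, leaving R4C2 = 4.
Row 4 already has 5, leaving R4C3 = 2.
Row 5 already has 4; hence R5C2 = 2.
The two cells of cage g must have product 10; hence R5C3 = 5.
Cage a's pair has difference 1, which forces R1C1 = 4.
Column 3 now contains 2; hence R1C3 = 3.
3 is placed in column 4; hence R1C4 = 2.
Row 2 already has 4, leaving R2C2 = 3.
Row 3 now contains 4, which forces R3C1 = 5.
3 is placed in row 3, so R3C2 = 1.
3 is placed in row 1; hence R1C2 = 5.
Filled in: 4 5 3 2 1 / 2 3 1 4 5 / 5 1 4 3 2 / 1 4 2 5 3 / 3 2 5 1 4.

1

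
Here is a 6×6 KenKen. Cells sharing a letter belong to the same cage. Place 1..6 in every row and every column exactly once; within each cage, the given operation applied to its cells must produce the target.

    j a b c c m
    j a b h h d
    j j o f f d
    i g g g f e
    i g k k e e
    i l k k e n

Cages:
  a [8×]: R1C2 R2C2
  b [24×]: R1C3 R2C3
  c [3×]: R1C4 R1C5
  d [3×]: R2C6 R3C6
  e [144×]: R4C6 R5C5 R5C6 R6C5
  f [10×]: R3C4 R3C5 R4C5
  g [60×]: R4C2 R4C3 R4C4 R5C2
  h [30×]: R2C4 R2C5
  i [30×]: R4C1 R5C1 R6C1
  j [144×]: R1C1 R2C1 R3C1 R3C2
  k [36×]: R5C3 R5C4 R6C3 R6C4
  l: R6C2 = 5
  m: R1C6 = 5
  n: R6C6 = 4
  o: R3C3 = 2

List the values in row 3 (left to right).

Cage m is given, leaving R1C6 = 5.
Cage o is given, leaving R3C3 = 2.
Cage l is a single given cell, leaving R6C2 = 5.
Cage n is a single given cell, so R6C6 = 4.
Cage f has product 10; hence R4C5 = 2.
Cage e has product 144, leaving R5C5 = 4.
In row 5, 5 can only go at R5C1, so R5C1 = 5.
The only place for 5 in column 3 is R4C3.
The only place for 4 in column 4 is R4C4.
In column 2, 6 can only go at R3C2, so R3C2 = 6.
In row 3, 4 can only go at R3C1, so R3C1 = 4.
Row 3 needs a 3, and only R3C6 is open for it.
Column 6 now contains 3, so R2C6 = 1.
Column 6 already has 1, so R4C6 = 6.
Column 6 already has 6, which forces R5C6 = 2.
Cage e has product 144, leaving R6C5 = 3.
The two cells of cage c must have product 3, which forces R1C4 = 3.
3 is placed in column 5; hence R1C5 = 1.
1 is placed in column 5, leaving R3C5 = 5.
1 is placed in row 1; hence R1C1 = 2.
2 is placed in row 1; hence R1C2 = 4.
Row 1 now contains 4, leaving R1C3 = 6.
Cage j has product 144; hence R2C1 = 3.
Column 2 already has 4, so R2C2 = 2.
6 is placed in column 3, which forces R2C3 = 4.
Cage h needs two cells with product 30, so R2C4 = 5.
Column 5 already has 5; hence R2C5 = 6.
Row 3 now contains 5, leaving R3C4 = 1.
Column 1 already has 3, leaving R4C1 = 1.
1 is placed in row 4, leaving R4C2 = 3.
3 is placed in column 2, so R5C2 = 1.
Row 5 now contains 1, which forces R5C3 = 3.
Column 4 now contains 1, so R5C4 = 6.
Column 1 already has 2, leaving R6C1 = 6.
6 is placed in column 3; hence R6C3 = 1.
Column 4 now contains 6, leaving R6C4 = 2.
The full grid is 2 4 6 3 1 5 / 3 2 4 5 6 1 / 4 6 2 1 5 3 / 1 3 5 4 2 6 / 5 1 3 6 4 2 / 6 5 1 2 3 4.

4 6 2 1 5 3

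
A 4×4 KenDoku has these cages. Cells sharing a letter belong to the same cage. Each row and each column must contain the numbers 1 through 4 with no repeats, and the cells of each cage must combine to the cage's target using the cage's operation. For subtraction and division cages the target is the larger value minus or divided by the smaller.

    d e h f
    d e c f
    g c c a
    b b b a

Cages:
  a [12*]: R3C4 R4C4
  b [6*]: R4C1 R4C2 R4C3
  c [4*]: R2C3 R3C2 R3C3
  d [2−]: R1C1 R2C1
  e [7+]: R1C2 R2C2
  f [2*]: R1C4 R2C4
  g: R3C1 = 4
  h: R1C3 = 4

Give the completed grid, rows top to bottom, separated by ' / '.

1 3 4 2 / 3 4 2 1 / 4 2 1 3 / 2 1 3 4

H is a freebie, so R1C3 = 4.
G is a freebie, so R3C1 = 4.
4 is placed in column 3, which forces R3C3 = 1.
Row 3 now contains 4, leaving R3C4 = 3.
3 is placed in column 4, leaving R4C4 = 4.
4 is placed in row 1, leaving R1C2 = 3.
Cage e needs two cells with sum 7; hence R2C2 = 4.
Column 3 already has 1, which forces R2C3 = 2.
2 is placed in row 2, leaving R2C4 = 1.
1 is placed in row 3, which forces R3C2 = 2.
Column 2 now contains 2, so R4C2 = 1.
2 is placed in column 3; hence R4C3 = 3.
3 is placed in row 1; hence R1C1 = 1.
Column 4 already has 1; hence R1C4 = 2.
Row 2 now contains 1, so R2C1 = 3.
3 is placed in row 4; hence R4C1 = 2.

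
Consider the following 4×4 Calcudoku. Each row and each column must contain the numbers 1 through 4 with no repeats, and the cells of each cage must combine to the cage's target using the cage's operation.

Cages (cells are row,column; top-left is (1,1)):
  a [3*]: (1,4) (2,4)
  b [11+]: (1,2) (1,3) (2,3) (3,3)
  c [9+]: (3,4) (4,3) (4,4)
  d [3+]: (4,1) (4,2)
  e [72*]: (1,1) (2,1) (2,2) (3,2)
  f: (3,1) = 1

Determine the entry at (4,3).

3

F is a freebie, which forces (3,1) = 1.
Column 1 now contains 1, so (4,1) = 2.
Row 4 now contains 2, leaving (4,2) = 1.
Cage c needs sum 9, leaving (3,4) = 2.
The 4 cells of cage e must have product 72, which forces (2,2) = 2.
Row 3 already has 2; hence (3,2) = 3.
3 is placed in row 3, leaving (3,3) = 4.
Column 3 now contains 4, leaving (4,3) = 3.
Row 4 now contains 3, so (4,4) = 4.
Column 2 already has 3; hence (1,2) = 4.
The 4 cells of cage b must have sum 11; hence (1,3) = 2.
Column 3 already has 3, leaving (2,3) = 1.
Row 2 already has 1, leaving (2,4) = 3.
4 is placed in row 1, which forces (1,1) = 3.
Column 4 now contains 3, which forces (1,4) = 1.
Row 2 now contains 3, which forces (2,1) = 4.
The full grid is 3 4 2 1 / 4 2 1 3 / 1 3 4 2 / 2 1 3 4.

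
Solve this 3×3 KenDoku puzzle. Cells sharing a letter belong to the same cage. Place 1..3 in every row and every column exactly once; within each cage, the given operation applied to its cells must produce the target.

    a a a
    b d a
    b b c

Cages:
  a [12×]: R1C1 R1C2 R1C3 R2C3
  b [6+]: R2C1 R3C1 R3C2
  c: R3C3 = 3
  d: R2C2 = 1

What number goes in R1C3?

Cage d is a single given cell, which forces R2C2 = 1.
Cage a has product 12, leaving R2C3 = 2.
Cage c is a single given cell, leaving R3C3 = 3.
Column 3 already has 3, leaving R1C3 = 1.
Row 2 now contains 2, leaving R2C1 = 3.
Cage b needs sum 6, which forces R3C1 = 1.
3 is placed in row 3; hence R3C2 = 2.
3 is placed in column 1; hence R1C1 = 2.
2 is placed in column 2, leaving R1C2 = 3.
Completed grid: 2 3 1 / 3 1 2 / 1 2 3.

1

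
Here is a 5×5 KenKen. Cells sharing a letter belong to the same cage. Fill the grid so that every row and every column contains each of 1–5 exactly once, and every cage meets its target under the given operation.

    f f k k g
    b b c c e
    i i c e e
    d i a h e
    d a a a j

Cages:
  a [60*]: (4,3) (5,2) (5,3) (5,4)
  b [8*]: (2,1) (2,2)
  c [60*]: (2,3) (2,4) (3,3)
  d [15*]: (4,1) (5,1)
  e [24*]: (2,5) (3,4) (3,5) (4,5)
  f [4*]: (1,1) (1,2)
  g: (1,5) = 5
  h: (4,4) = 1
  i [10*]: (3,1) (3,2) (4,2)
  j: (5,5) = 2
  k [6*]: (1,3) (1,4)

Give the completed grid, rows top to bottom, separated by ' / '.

G is a freebie, so (1,5) = 5.
Cage h is given; hence (4,4) = 1.
J is a freebie, so (5,5) = 2.
Cage e has product 24, which forces (3,4) = 2.
The two cells of cage k must have product 6, which forces (1,3) = 2.
2 is placed in column 4, so (1,4) = 3.
Cage i needs product 10; hence (4,2) = 2.
Cage b needs two cells with product 8, leaving (2,1) = 2.
Column 2 already has 2; hence (2,2) = 4.
Row 2 now contains 4, so (2,4) = 5.
Column 4 now contains 5, leaving (5,4) = 4.
Cage f's pair has product 4, so (1,1) = 4.
4 is placed in column 2, so (1,2) = 1.
5 is placed in row 2, leaving (2,3) = 3.
3 is placed in row 2, leaving (2,5) = 1.
Column 2 now contains 1, which forces (3,2) = 5.
Cage c has product 60, so (3,3) = 4.
4 is placed in row 3, leaving (3,5) = 3.
3 is placed in column 3, so (4,3) = 5.
Column 5 already has 3, so (4,5) = 4.
Column 2 now contains 5, so (5,2) = 3.
5 is placed in column 3, which forces (5,3) = 1.
Row 3 now contains 5, so (3,1) = 1.
5 is placed in row 4, leaving (4,1) = 3.
Row 5 already has 3, which forces (5,1) = 5.

4 1 2 3 5 / 2 4 3 5 1 / 1 5 4 2 3 / 3 2 5 1 4 / 5 3 1 4 2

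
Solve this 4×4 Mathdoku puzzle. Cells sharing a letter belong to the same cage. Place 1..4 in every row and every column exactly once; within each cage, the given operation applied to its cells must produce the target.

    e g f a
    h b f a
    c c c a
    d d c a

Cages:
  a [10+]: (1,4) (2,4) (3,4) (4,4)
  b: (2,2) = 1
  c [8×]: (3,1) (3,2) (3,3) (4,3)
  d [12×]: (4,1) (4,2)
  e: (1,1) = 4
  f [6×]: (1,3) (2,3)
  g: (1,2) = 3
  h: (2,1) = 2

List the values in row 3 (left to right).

1 2 4 3

Cage e is a single given cell; hence (1,1) = 4.
Cage g is a single given cell, leaving (1,2) = 3.
Row 1 already has 3, which forces (1,3) = 2.
Row 1 now contains 2, leaving (1,4) = 1.
Cage h is given, which forces (2,1) = 2.
B is a freebie, which forces (2,2) = 1.
2 is placed in column 3, which forces (2,3) = 3.
Row 2 now contains 3; hence (2,4) = 4.
2 is placed in column 1, leaving (3,1) = 1.
2 is placed in column 3, which forces (3,3) = 4.
Column 1 now contains 4, leaving (4,1) = 3.
Column 2 already has 3, which forces (4,2) = 4.
Cage c needs product 8; hence (4,3) = 1.
3 is placed in row 4, so (4,4) = 2.
4 is placed in row 3, so (3,2) = 2.
Column 4 already has 2, which forces (3,4) = 3.
Completed grid: 4 3 2 1 / 2 1 3 4 / 1 2 4 3 / 3 4 1 2.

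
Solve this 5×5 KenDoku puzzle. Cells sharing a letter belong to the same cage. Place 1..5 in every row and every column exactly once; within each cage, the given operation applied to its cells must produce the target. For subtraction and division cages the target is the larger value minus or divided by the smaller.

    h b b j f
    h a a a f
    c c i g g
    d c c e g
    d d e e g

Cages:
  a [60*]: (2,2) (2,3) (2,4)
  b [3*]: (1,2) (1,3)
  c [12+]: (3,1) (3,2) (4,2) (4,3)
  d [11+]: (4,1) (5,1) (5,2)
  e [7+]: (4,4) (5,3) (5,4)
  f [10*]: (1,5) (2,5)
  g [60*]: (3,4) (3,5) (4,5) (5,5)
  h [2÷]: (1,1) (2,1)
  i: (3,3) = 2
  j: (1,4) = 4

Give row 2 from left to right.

1 4 5 3 2

Cage j is a single given cell, which forces (1,4) = 4.
I is a freebie, which forces (3,3) = 2.
In row 1, 5 can only go at (1,5), so (1,5) = 5.
Column 5 now contains 5; hence (2,5) = 2.
Cage g needs product 60, which forces (3,4) = 5.
Cage h needs two cells with quotient 2, which forces (1,1) = 2.
Column 4 now contains 5, so (2,4) = 3.
The 3 cells of cage e must have sum 7, leaving (5,3) = 4.
Cage a needs product 60, leaving (2,2) = 4.
Column 3 already has 4, so (2,3) = 5.
4 is placed in row 2; hence (2,1) = 1.
The 4 cells of cage c must have sum 12, leaving (4,3) = 3.
Column 1 already has 1; hence (5,1) = 5.
The two cells of cage b must have product 3, which forces (1,2) = 3.
Column 3 already has 3; hence (1,3) = 1.
Column 2 already has 3, which forces (3,2) = 1.
Column 1 now contains 5, so (4,1) = 4.
Row 4 already has 4, leaving (4,5) = 1.
The 3 cells of cage d must have sum 11; hence (5,2) = 2.
Row 5 already has 2; hence (5,4) = 1.
Column 5 already has 1, so (5,5) = 3.
Column 1 now contains 4, so (3,1) = 3.
3 is placed in column 5; hence (3,5) = 4.
2 is placed in column 2, so (4,2) = 5.
Row 4 now contains 1, which forces (4,4) = 2.
Completed grid: 2 3 1 4 5 / 1 4 5 3 2 / 3 1 2 5 4 / 4 5 3 2 1 / 5 2 4 1 3.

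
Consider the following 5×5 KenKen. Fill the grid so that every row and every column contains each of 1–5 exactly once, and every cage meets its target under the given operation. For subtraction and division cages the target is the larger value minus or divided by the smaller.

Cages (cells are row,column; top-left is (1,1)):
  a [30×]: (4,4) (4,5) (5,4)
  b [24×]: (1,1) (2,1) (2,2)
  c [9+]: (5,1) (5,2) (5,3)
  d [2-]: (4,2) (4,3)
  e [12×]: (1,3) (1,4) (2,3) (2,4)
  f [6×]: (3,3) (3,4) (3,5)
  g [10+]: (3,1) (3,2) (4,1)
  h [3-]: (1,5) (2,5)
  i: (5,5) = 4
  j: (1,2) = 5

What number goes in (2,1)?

2

Cage j is given; hence (1,2) = 5.
Cage i is given; hence (5,5) = 4.
Cage h needs two cells with difference 3, so (1,5) = 2.
Cage h needs two cells with difference 3; hence (2,5) = 5.
5 is placed in column 5; hence (4,5) = 3.
Column 5 now contains 3, which forces (3,5) = 1.
In row 3, 4 can only go at (3,2), so (3,2) = 4.
4 is placed in column 2; hence (4,2) = 2.
Cage d needs two cells with difference 2; hence (4,3) = 4.
Row 4 now contains 2, which forces (4,4) = 5.
Column 4 now contains 5, so (5,4) = 2.
The 3 cells of cage b must have product 24; hence (1,1) = 4.
Row 1 already has 4, leaving (1,4) = 1.
Cage b has product 24, so (2,1) = 2.
Column 2 now contains 2, which forces (2,2) = 3.
Row 2 already has 3, leaving (2,3) = 1.
Column 4 now contains 1, which forces (2,4) = 4.
Cage g needs sum 10; hence (3,1) = 5.
Cage f has product 6, so (3,3) = 2.
2 is placed in column 4, leaving (3,4) = 3.
Row 4 now contains 4, leaving (4,1) = 1.
Column 1 already has 1, so (5,1) = 3.
Column 2 now contains 3, which forces (5,2) = 1.
3 is placed in row 5; hence (5,3) = 5.
1 is placed in row 1, so (1,3) = 3.
Filled in: 4 5 3 1 2 / 2 3 1 4 5 / 5 4 2 3 1 / 1 2 4 5 3 / 3 1 5 2 4.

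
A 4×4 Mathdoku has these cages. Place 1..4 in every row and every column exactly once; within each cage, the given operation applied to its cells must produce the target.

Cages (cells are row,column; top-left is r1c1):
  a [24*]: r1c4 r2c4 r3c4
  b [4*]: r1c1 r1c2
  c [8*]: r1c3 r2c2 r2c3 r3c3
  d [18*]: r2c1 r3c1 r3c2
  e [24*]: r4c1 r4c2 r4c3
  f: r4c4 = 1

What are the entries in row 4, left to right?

Cage d has product 18; hence r2c1 = 3.
The 4 cells of cage c must have product 8, leaving r2c2 = 1.
The 3 cells of cage d must have product 18, so r3c1 = 2.
The 3 cells of cage d must have product 18, which forces r3c2 = 3.
Row 3 already has 3, so r3c4 = 4.
Column 1 already has 2, which forces r4c1 = 4.
Row 4 already has 4, so r4c2 = 2.
Row 4 already has 2, so r4c3 = 3.
Cage f is a single given cell; hence r4c4 = 1.
Column 1 already has 4; hence r1c1 = 1.
Column 2 now contains 1, leaving r1c2 = 4.
Row 1 already has 4, so r1c3 = 2.
The 3 cells of cage a must have product 24, so r1c4 = 3.
Column 3 already has 2, leaving r2c3 = 4.
4 is placed in column 4, leaving r2c4 = 2.
Row 3 already has 4, leaving r3c3 = 1.
The full grid is 1 4 2 3 / 3 1 4 2 / 2 3 1 4 / 4 2 3 1.

4 2 3 1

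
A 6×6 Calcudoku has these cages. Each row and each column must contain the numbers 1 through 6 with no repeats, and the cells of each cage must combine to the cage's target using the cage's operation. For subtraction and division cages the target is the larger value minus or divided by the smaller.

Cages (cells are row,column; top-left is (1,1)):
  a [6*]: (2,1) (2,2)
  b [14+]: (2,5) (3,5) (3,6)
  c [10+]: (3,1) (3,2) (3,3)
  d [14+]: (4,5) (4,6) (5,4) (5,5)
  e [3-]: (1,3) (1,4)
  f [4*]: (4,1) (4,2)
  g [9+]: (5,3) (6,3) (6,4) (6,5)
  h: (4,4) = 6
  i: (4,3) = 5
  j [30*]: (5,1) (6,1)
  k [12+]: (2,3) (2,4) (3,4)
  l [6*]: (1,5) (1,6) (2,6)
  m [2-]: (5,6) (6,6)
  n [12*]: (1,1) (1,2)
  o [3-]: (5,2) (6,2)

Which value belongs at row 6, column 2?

I is a freebie, so (4,3) = 5.
H is a freebie; hence (4,4) = 6.
The only place for 5 in row 1 is (1,4).
The two cells of cage e must have difference 3, so (1,3) = 2.
Cage k has sum 12; hence (2,3) = 6.
Row 1 needs a 6, and only (1,6) is open for it.
The 3 cells of cage l must have product 6, which forces (1,5) = 1.
Cage l has product 6, leaving (2,6) = 1.
In row 2, 5 can only go at (2,5), so (2,5) = 5.
The only place for 4 in row 2 is (2,4).
Column 4 now contains 4, so (3,4) = 2.
Column 1 needs a 2, and only (2,1) is open for it.
Row 2 already has 2; hence (2,2) = 3.
Cage n needs two cells with product 12, which forces (1,1) = 3.
Column 2 already has 3, leaving (1,2) = 4.
4 is placed in column 2; hence (4,2) = 1.
Row 4 now contains 1, leaving (4,1) = 4.
4 is placed in column 1, leaving (3,1) = 1.
The 4 cells of cage d must have sum 14; hence (5,4) = 3.
The 4 cells of cage d must have sum 14, which forces (5,5) = 6.
Column 4 now contains 3; hence (6,4) = 1.
Column 5 already has 6, leaving (3,5) = 4.
Cage b needs sum 14; hence (3,6) = 5.
6 is placed in row 5, so (5,1) = 5.
5 is placed in row 5; hence (5,2) = 2.
Row 5 now contains 3, which forces (5,3) = 1.
Row 5 already has 2, so (5,6) = 4.
Cage j needs two cells with product 30, which forces (6,1) = 6.
Column 2 already has 2, which forces (6,2) = 5.
Column 5 already has 4, so (6,5) = 3.
3 is placed in row 6; hence (6,6) = 2.
Row 3 now contains 5, so (3,2) = 6.
Row 3 already has 4; hence (3,3) = 3.
Column 5 already has 3, leaving (4,5) = 2.
Column 6 already has 2, so (4,6) = 3.
3 is placed in row 6, which forces (6,3) = 4.
Filled in: 3 4 2 5 1 6 / 2 3 6 4 5 1 / 1 6 3 2 4 5 / 4 1 5 6 2 3 / 5 2 1 3 6 4 / 6 5 4 1 3 2.

5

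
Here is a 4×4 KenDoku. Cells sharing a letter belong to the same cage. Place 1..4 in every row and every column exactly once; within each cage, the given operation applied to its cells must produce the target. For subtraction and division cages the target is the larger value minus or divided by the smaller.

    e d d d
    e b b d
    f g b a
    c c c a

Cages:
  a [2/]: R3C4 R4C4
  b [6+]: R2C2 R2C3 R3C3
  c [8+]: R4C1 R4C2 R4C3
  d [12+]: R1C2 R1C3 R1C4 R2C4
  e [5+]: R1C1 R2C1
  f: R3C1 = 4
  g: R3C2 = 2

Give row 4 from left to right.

1 3 4 2

Cage f is given, leaving R3C1 = 4.
Cage g is given, leaving R3C2 = 2.
2 is placed in row 3, which forces R3C4 = 1.
Cage b needs sum 6, leaving R2C2 = 1.
The 3 cells of cage b must have sum 6; hence R2C3 = 2.
Row 3 already has 1, so R3C3 = 3.
Cage a needs two cells with quotient 2, so R4C4 = 2.
Cage e needs two cells with sum 5, which forces R1C1 = 2.
Cage d has sum 12; hence R1C2 = 4.
Cage d needs sum 12, so R1C3 = 1.
The 4 cells of cage d must have sum 12, so R1C4 = 3.
Row 2 now contains 2; hence R2C1 = 3.
The 4 cells of cage d must have sum 12; hence R2C4 = 4.
Column 1 now contains 3, leaving R4C1 = 1.
Column 2 now contains 4; hence R4C2 = 3.
1 is placed in column 3, which forces R4C3 = 4.
Filled in: 2 4 1 3 / 3 1 2 4 / 4 2 3 1 / 1 3 4 2.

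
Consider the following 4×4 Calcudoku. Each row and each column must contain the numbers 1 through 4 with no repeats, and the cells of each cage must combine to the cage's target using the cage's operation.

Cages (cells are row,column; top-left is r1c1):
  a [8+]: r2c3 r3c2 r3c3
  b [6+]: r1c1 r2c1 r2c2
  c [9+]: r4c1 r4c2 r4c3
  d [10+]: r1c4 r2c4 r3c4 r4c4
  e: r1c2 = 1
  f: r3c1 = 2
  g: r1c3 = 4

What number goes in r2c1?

E is a freebie, so r1c2 = 1.
Cage g is a single given cell, which forces r1c3 = 4.
F is a freebie, which forces r3c1 = 2.
Column 1 already has 2; hence r1c1 = 3.
Row 1 already has 3, so r1c4 = 2.
The 3 cells of cage b must have sum 6, leaving r2c1 = 1.
Cage b has sum 6; hence r2c2 = 2.
Row 2 already has 1, which forces r2c3 = 3.
Row 2 already has 3, so r2c4 = 4.
Cage a has sum 8, which forces r3c2 = 4.
3 is placed in column 3, so r3c3 = 1.
Row 3 now contains 1, leaving r3c4 = 3.
Column 1 already has 3, leaving r4c1 = 4.
Column 2 already has 4, so r4c2 = 3.
3 is placed in column 3, so r4c3 = 2.
3 is placed in column 4, leaving r4c4 = 1.
The full grid is 3 1 4 2 / 1 2 3 4 / 2 4 1 3 / 4 3 2 1.

1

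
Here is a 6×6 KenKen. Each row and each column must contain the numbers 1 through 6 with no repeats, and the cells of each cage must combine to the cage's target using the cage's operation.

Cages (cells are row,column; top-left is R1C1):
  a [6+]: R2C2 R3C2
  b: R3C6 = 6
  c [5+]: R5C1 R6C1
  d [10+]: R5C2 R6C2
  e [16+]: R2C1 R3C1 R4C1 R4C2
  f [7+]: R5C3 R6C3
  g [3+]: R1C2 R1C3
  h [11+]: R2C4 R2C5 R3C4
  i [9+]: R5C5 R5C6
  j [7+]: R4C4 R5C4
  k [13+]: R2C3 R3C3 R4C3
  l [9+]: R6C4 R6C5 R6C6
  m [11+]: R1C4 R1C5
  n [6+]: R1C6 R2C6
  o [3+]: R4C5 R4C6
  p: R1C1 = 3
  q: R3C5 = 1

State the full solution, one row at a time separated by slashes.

3 2 1 6 5 4 / 5 1 6 3 4 2 / 2 5 3 4 1 6 / 6 3 4 5 2 1 / 1 4 5 2 6 3 / 4 6 2 1 3 5

P is a freebie, leaving R1C1 = 3.
Cage q is a single given cell, which forces R3C5 = 1.
Cage b is a single given cell; hence R3C6 = 6.
Column 5 already has 1, so R4C5 = 2.
Row 4 now contains 2, leaving R4C6 = 1.
Row 1 needs a 4, and only R1C6 is open for it.
4 is placed in column 6; hence R2C6 = 2.
In column 1, 2 can only go at R3C1, so R3C1 = 2.
Cage a needs two cells with sum 6, leaving R2C2 = 1.
Row 3 now contains 2, which forces R3C2 = 5.
1 is placed in column 2; hence R1C2 = 2.
Cage g needs two cells with sum 3, so R1C3 = 1.
In row 6, 6 can only go at R6C2, so R6C2 = 6.
Column 2 already has 6; hence R5C2 = 4.
Row 5 already has 4, so R5C5 = 6.
The two cells of cage m must have sum 11, which forces R1C4 = 6.
6 is placed in column 5, leaving R1C5 = 5.
Column 2 now contains 4, so R4C2 = 3.
Row 5 already has 4; hence R5C1 = 1.
Cage i's pair has sum 9, leaving R5C6 = 3.
The two cells of cage c must have sum 5, which forces R6C1 = 4.
Row 6 now contains 4, leaving R6C5 = 3.
Column 6 already has 3, so R6C6 = 5.
Cage h needs sum 11, so R2C4 = 3.
3 is placed in column 5, leaving R2C5 = 4.
Cage h needs sum 11, leaving R3C4 = 4.
The two cells of cage j must have sum 7, so R4C4 = 5.
The two cells of cage f must have sum 7, leaving R5C3 = 5.
Row 5 already has 3, leaving R5C4 = 2.
Row 6 already has 5, which forces R6C3 = 2.
Cage l needs sum 9; hence R6C4 = 1.
Cage e needs sum 16; hence R2C1 = 5.
4 is placed in row 2, leaving R2C3 = 6.
Row 3 already has 4, so R3C3 = 3.
Row 4 already has 5; hence R4C1 = 6.
Cage k has sum 13, so R4C3 = 4.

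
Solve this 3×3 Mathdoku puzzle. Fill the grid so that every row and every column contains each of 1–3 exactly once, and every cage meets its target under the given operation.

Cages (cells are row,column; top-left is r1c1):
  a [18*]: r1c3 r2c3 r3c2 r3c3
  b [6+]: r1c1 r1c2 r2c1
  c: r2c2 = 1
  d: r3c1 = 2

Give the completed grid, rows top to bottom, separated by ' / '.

Cage c is given, leaving r2c2 = 1.
Cage d is given; hence r3c1 = 2.
Cage a has product 18, so r3c2 = 3.
2 is placed in row 3, which forces r3c3 = 1.
The 3 cells of cage b must have sum 6, leaving r1c1 = 1.
Column 2 already has 3, leaving r1c2 = 2.
Row 1 now contains 2, leaving r1c3 = 3.
Column 1 already has 2, leaving r2c1 = 3.
Column 3 now contains 3, leaving r2c3 = 2.

1 2 3 / 3 1 2 / 2 3 1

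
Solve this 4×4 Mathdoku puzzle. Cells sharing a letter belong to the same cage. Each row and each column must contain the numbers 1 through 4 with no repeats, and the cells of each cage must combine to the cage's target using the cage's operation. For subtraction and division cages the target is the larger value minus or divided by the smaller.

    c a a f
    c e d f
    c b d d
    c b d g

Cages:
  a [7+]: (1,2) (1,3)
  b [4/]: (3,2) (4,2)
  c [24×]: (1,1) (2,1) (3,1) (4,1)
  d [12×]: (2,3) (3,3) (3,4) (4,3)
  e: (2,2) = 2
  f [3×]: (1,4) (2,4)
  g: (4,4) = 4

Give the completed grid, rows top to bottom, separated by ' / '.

Cage e is given, leaving (2,2) = 2.
Cage g is a single given cell; hence (4,4) = 4.
The two cells of cage b must have quotient 4, leaving (3,2) = 4.
4 is placed in row 4, so (4,2) = 1.
Column 2 now contains 4; hence (1,2) = 3.
Cage a's pair has sum 7, leaving (1,3) = 4.
Row 1 now contains 3, leaving (1,4) = 1.
Column 4 already has 1; hence (2,4) = 3.
Cage d has product 12; hence (3,4) = 2.
Cage d has product 12; hence (4,3) = 2.
Row 1 already has 1; hence (1,1) = 2.
The 4 cells of cage c must have product 24, leaving (2,1) = 4.
Row 2 now contains 3, leaving (2,3) = 1.
The 4 cells of cage c must have product 24; hence (3,1) = 1.
Cage d needs product 12; hence (3,3) = 3.
2 is placed in row 4, leaving (4,1) = 3.

2 3 4 1 / 4 2 1 3 / 1 4 3 2 / 3 1 2 4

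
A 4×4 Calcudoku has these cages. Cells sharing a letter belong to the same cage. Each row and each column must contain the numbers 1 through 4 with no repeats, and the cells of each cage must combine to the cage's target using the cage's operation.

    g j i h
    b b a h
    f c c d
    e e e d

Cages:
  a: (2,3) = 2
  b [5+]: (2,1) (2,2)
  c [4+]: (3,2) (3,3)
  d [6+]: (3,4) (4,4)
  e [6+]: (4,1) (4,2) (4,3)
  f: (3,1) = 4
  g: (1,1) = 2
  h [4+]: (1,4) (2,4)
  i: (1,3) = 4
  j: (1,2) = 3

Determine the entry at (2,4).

G is a freebie; hence (1,1) = 2.
Cage j is a single given cell, which forces (1,2) = 3.
I is a freebie; hence (1,3) = 4.
Row 1 now contains 3, leaving (1,4) = 1.
Cage a is a single given cell, which forces (2,3) = 2.
1 is placed in column 4; hence (2,4) = 3.
F is a freebie; hence (3,1) = 4.
Column 2 now contains 3, which forces (3,2) = 1.
Row 3 now contains 1, so (3,3) = 3.
Row 3 already has 4, leaving (3,4) = 2.
1 is placed in column 2, leaving (4,2) = 2.
3 is placed in column 3, which forces (4,3) = 1.
2 is placed in column 4, so (4,4) = 4.
4 is placed in column 1, which forces (2,1) = 1.
1 is placed in column 2, which forces (2,2) = 4.
Row 4 already has 1, leaving (4,1) = 3.
Completed grid: 2 3 4 1 / 1 4 2 3 / 4 1 3 2 / 3 2 1 4.

3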